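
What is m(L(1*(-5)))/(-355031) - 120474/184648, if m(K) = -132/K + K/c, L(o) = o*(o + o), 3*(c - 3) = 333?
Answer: -30474763724087/46708481912700 ≈ -0.65245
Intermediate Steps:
c = 114 (c = 3 + (⅓)*333 = 3 + 111 = 114)
L(o) = 2*o² (L(o) = o*(2*o) = 2*o²)
m(K) = -132/K + K/114
m(L(1*(-5)))/(-355031) - 120474/184648 = (-132/(2*(1*(-5))²) + (2*(1*(-5))²)/114)/(-355031) - 120474/184648 = (-132/(2*(-5)²) + (2*(-5)²)/114)*(-1/355031) - 120474*1/184648 = (-132/(2*25) + (2*25)/114)*(-1/355031) - 60237/92324 = (-132/50 + (1/114)*50)*(-1/355031) - 60237/92324 = (-132*1/50 + 25/57)*(-1/355031) - 60237/92324 = (-66/25 + 25/57)*(-1/355031) - 60237/92324 = -3137/1425*(-1/355031) - 60237/92324 = 3137/505919175 - 60237/92324 = -30474763724087/46708481912700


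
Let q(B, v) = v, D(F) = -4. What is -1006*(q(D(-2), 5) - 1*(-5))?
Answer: -10060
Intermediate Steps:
-1006*(q(D(-2), 5) - 1*(-5)) = -1006*(5 - 1*(-5)) = -1006*(5 + 5) = -1006*10 = -10060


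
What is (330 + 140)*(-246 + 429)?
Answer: 86010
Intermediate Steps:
(330 + 140)*(-246 + 429) = 470*183 = 86010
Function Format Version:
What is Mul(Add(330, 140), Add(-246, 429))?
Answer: 86010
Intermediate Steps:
Mul(Add(330, 140), Add(-246, 429)) = Mul(470, 183) = 86010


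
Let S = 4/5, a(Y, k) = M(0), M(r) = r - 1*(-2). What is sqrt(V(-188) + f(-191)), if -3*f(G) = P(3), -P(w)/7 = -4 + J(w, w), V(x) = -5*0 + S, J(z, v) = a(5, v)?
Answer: I*sqrt(870)/15 ≈ 1.9664*I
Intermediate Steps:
M(r) = 2 + r (M(r) = r + 2 = 2 + r)
a(Y, k) = 2 (a(Y, k) = 2 + 0 = 2)
S = 4/5 (S = 4*(1/5) = 4/5 ≈ 0.80000)
J(z, v) = 2
V(x) = 4/5 (V(x) = -5*0 + 4/5 = 0 + 4/5 = 4/5)
P(w) = 14 (P(w) = -7*(-4 + 2) = -7*(-2) = 14)
f(G) = -14/3 (f(G) = -1/3*14 = -14/3)
sqrt(V(-188) + f(-191)) = sqrt(4/5 - 14/3) = sqrt(-58/15) = I*sqrt(870)/15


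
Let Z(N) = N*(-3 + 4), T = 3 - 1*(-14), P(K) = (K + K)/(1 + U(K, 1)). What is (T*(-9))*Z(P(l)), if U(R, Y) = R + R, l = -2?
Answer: -204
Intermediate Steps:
U(R, Y) = 2*R
P(K) = 2*K/(1 + 2*K) (P(K) = (K + K)/(1 + 2*K) = (2*K)/(1 + 2*K) = 2*K/(1 + 2*K))
T = 17 (T = 3 + 14 = 17)
Z(N) = N (Z(N) = N*1 = N)
(T*(-9))*Z(P(l)) = (17*(-9))*(2*(-2)/(1 + 2*(-2))) = -306*(-2)/(1 - 4) = -306*(-2)/(-3) = -306*(-2)*(-1)/3 = -153*4/3 = -204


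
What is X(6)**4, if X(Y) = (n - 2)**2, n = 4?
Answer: 256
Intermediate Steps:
X(Y) = 4 (X(Y) = (4 - 2)**2 = 2**2 = 4)
X(6)**4 = 4**4 = 256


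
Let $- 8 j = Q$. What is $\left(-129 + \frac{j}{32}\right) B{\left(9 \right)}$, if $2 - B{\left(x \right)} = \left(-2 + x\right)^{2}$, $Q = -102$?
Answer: $\frac{773667}{128} \approx 6044.3$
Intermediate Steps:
$j = \frac{51}{4}$ ($j = \left(- \frac{1}{8}\right) \left(-102\right) = \frac{51}{4} \approx 12.75$)
$B{\left(x \right)} = 2 - \left(-2 + x\right)^{2}$
$\left(-129 + \frac{j}{32}\right) B{\left(9 \right)} = \left(-129 + \frac{51}{4 \cdot 32}\right) \left(2 - \left(-2 + 9\right)^{2}\right) = \left(-129 + \frac{51}{4} \cdot \frac{1}{32}\right) \left(2 - 7^{2}\right) = \left(-129 + \frac{51}{128}\right) \left(2 - 49\right) = - \frac{16461 \left(2 - 49\right)}{128} = \left(- \frac{16461}{128}\right) \left(-47\right) = \frac{773667}{128}$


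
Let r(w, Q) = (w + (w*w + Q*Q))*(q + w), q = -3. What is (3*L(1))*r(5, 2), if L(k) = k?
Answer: 204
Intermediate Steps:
r(w, Q) = (-3 + w)*(w + Q**2 + w**2) (r(w, Q) = (w + (w*w + Q*Q))*(-3 + w) = (w + (w**2 + Q**2))*(-3 + w) = (w + (Q**2 + w**2))*(-3 + w) = (w + Q**2 + w**2)*(-3 + w) = (-3 + w)*(w + Q**2 + w**2))
(3*L(1))*r(5, 2) = (3*1)*(5**3 - 3*5 - 3*2**2 - 2*5**2 + 5*2**2) = 3*(125 - 15 - 3*4 - 2*25 + 5*4) = 3*(125 - 15 - 12 - 50 + 20) = 3*68 = 204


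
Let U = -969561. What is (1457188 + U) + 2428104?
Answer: 2915731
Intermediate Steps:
(1457188 + U) + 2428104 = (1457188 - 969561) + 2428104 = 487627 + 2428104 = 2915731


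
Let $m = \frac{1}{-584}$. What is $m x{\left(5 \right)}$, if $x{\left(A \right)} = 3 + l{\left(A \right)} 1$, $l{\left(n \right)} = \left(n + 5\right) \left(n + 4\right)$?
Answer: $- \frac{93}{584} \approx -0.15925$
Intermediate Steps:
$l{\left(n \right)} = \left(4 + n\right) \left(5 + n\right)$ ($l{\left(n \right)} = \left(5 + n\right) \left(4 + n\right) = \left(4 + n\right) \left(5 + n\right)$)
$x{\left(A \right)} = 23 + A^{2} + 9 A$ ($x{\left(A \right)} = 3 + \left(20 + A^{2} + 9 A\right) 1 = 3 + \left(20 + A^{2} + 9 A\right) = 23 + A^{2} + 9 A$)
$m = - \frac{1}{584} \approx -0.0017123$
$m x{\left(5 \right)} = - \frac{23 + 5^{2} + 9 \cdot 5}{584} = - \frac{23 + 25 + 45}{584} = \left(- \frac{1}{584}\right) 93 = - \frac{93}{584}$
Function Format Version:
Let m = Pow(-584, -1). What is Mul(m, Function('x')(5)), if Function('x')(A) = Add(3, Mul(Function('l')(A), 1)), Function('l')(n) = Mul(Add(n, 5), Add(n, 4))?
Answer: Rational(-93, 584) ≈ -0.15925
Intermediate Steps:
Function('l')(n) = Mul(Add(4, n), Add(5, n)) (Function('l')(n) = Mul(Add(5, n), Add(4, n)) = Mul(Add(4, n), Add(5, n)))
Function('x')(A) = Add(23, Pow(A, 2), Mul(9, A)) (Function('x')(A) = Add(3, Mul(Add(20, Pow(A, 2), Mul(9, A)), 1)) = Add(3, Add(20, Pow(A, 2), Mul(9, A))) = Add(23, Pow(A, 2), Mul(9, A)))
m = Rational(-1, 584) ≈ -0.0017123
Mul(m, Function('x')(5)) = Mul(Rational(-1, 584), Add(23, Pow(5, 2), Mul(9, 5))) = Mul(Rational(-1, 584), Add(23, 25, 45)) = Mul(Rational(-1, 584), 93) = Rational(-93, 584)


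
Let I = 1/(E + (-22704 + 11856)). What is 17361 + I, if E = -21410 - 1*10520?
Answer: 742668857/42778 ≈ 17361.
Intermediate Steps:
E = -31930 (E = -21410 - 10520 = -31930)
I = -1/42778 (I = 1/(-31930 + (-22704 + 11856)) = 1/(-31930 - 10848) = 1/(-42778) = -1/42778 ≈ -2.3376e-5)
17361 + I = 17361 - 1/42778 = 742668857/42778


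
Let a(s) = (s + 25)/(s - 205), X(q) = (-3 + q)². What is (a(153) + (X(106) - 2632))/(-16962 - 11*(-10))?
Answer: -207313/438152 ≈ -0.47315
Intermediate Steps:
a(s) = (25 + s)/(-205 + s)
(a(153) + (X(106) - 2632))/(-16962 - 11*(-10)) = ((25 + 153)/(-205 + 153) + ((-3 + 106)² - 2632))/(-16962 - 11*(-10)) = (178/(-52) + (103² - 2632))/(-16962 + 110) = (-1/52*178 + (10609 - 2632))/(-16852) = (-89/26 + 7977)*(-1/16852) = (207313/26)*(-1/16852) = -207313/438152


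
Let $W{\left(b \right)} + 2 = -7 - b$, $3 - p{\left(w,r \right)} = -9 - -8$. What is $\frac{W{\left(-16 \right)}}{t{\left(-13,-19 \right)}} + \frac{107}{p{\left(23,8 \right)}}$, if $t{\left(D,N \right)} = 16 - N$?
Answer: $\frac{539}{20} \approx 26.95$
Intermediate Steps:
$p{\left(w,r \right)} = 4$ ($p{\left(w,r \right)} = 3 - \left(-9 - -8\right) = 3 - \left(-9 + 8\right) = 3 - -1 = 3 + 1 = 4$)
$W{\left(b \right)} = -9 - b$ ($W{\left(b \right)} = -2 - \left(7 + b\right) = -9 - b$)
$\frac{W{\left(-16 \right)}}{t{\left(-13,-19 \right)}} + \frac{107}{p{\left(23,8 \right)}} = \frac{-9 - -16}{16 - -19} + \frac{107}{4} = \frac{-9 + 16}{16 + 19} + 107 \cdot \frac{1}{4} = \frac{7}{35} + \frac{107}{4} = 7 \cdot \frac{1}{35} + \frac{107}{4} = \frac{1}{5} + \frac{107}{4} = \frac{539}{20}$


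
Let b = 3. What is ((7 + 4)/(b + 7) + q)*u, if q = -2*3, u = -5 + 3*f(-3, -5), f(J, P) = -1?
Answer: 196/5 ≈ 39.200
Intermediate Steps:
u = -8 (u = -5 + 3*(-1) = -5 - 3 = -8)
q = -6
((7 + 4)/(b + 7) + q)*u = ((7 + 4)/(3 + 7) - 6)*(-8) = (11/10 - 6)*(-8) = -49/10*(-8) = 196/5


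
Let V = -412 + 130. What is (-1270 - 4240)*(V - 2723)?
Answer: 16557550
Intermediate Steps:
V = -282
(-1270 - 4240)*(V - 2723) = (-1270 - 4240)*(-282 - 2723) = -5510*(-3005) = 16557550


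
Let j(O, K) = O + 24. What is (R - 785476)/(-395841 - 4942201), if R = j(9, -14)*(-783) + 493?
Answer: 405411/2669021 ≈ 0.15190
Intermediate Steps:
j(O, K) = 24 + O
R = -25346 (R = (24 + 9)*(-783) + 493 = 33*(-783) + 493 = -25839 + 493 = -25346)
(R - 785476)/(-395841 - 4942201) = (-25346 - 785476)/(-395841 - 4942201) = -810822/(-5338042) = -810822*(-1/5338042) = 405411/2669021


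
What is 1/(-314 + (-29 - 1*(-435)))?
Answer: 1/92 ≈ 0.010870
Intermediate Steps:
1/(-314 + (-29 - 1*(-435))) = 1/(-314 + (-29 + 435)) = 1/(-314 + 406) = 1/92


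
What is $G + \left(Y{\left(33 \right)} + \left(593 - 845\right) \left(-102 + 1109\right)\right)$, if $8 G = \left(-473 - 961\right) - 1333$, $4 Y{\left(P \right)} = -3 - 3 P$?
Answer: $- \frac{2033083}{8} \approx -2.5414 \cdot 10^{5}$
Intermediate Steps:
$Y{\left(P \right)} = - \frac{3}{4} - \frac{3 P}{4}$ ($Y{\left(P \right)} = \frac{-3 - 3 P}{4} = - \frac{3}{4} - \frac{3 P}{4}$)
$G = - \frac{2767}{8}$ ($G = \frac{\left(-473 - 961\right) - 1333}{8} = \frac{-1434 - 1333}{8} = \frac{1}{8} \left(-2767\right) = - \frac{2767}{8} \approx -345.88$)
$G + \left(Y{\left(33 \right)} + \left(593 - 845\right) \left(-102 + 1109\right)\right) = - \frac{2767}{8} + \left(\left(- \frac{3}{4} - \frac{99}{4}\right) + \left(593 - 845\right) \left(-102 + 1109\right)\right) = - \frac{2767}{8} - \frac{507579}{2} = - \frac{2033083}{8}$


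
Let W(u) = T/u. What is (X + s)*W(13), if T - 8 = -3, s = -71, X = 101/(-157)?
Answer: -56240/2041 ≈ -27.555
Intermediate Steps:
X = -101/157 (X = 101*(-1/157) = -101/157 ≈ -0.64331)
T = 5 (T = 8 - 3 = 5)
W(u) = 5/u
(X + s)*W(13) = (-101/157 - 71)*(5/13) = -56240/(157*13) = -11248/157*5/13 = -56240/2041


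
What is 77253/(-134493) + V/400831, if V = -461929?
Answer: -31030538080/17969654561 ≈ -1.7268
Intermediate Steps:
77253/(-134493) + V/400831 = 77253/(-134493) - 461929/400831 = 77253*(-1/134493) - 461929*1/400831 = -25751/44831 - 461929/400831 = -31030538080/17969654561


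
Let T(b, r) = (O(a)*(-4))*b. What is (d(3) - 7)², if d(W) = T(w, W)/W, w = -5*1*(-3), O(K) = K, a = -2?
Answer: 1089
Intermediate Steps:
w = 15 (w = -5*(-3) = 15)
T(b, r) = 8*b (T(b, r) = (-2*(-4))*b = 8*b)
d(W) = 120/W (d(W) = (8*15)/W = 120/W)
(d(3) - 7)² = (120/3 - 7)² = (120*(⅓) - 7)² = (40 - 7)² = 33² = 1089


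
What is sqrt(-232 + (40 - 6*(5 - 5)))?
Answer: 8*I*sqrt(3) ≈ 13.856*I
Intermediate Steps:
sqrt(-232 + (40 - 6*(5 - 5))) = sqrt(-232 + (40 - 6*0)) = sqrt(-232 + (40 - 1*0)) = sqrt(-232 + (40 + 0)) = sqrt(-232 + 40) = sqrt(-192) = 8*I*sqrt(3)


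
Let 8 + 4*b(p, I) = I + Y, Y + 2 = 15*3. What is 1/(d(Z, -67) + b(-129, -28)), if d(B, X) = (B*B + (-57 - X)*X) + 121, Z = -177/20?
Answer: -400/187571 ≈ -0.0021325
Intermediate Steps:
Z = -177/20 (Z = -177*1/20 = -177/20 ≈ -8.8500)
Y = 43 (Y = -2 + 15*3 = -2 + 45 = 43)
d(B, X) = 121 + B² + X*(-57 - X) (d(B, X) = (B² + X*(-57 - X)) + 121 = 121 + B² + X*(-57 - X))
b(p, I) = 35/4 + I/4 (b(p, I) = -2 + (I + 43)/4 = -2 + (43 + I)/4 = -2 + (43/4 + I/4) = 35/4 + I/4)
1/(d(Z, -67) + b(-129, -28)) = 1/((121 + (-177/20)² - 1*(-67)² - 57*(-67)) + (35/4 + (¼)*(-28))) = 1/((121 + 31329/400 - 1*4489 + 3819) + (35/4 - 7)) = 1/((121 + 31329/400 - 4489 + 3819) + 7/4) = 1/(-188271/400 + 7/4) = 1/(-187571/400) = -400/187571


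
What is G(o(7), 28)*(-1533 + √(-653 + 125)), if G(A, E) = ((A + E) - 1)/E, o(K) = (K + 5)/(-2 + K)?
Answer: -32193/20 + 21*I*√33/5 ≈ -1609.7 + 24.127*I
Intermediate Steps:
o(K) = (5 + K)/(-2 + K)
G(A, E) = (-1 + A + E)/E
G(o(7), 28)*(-1533 + √(-653 + 125)) = ((-1 + (5 + 7)/(-2 + 7) + 28)/28)*(-1533 + √(-653 + 125)) = ((-1 + 12/5 + 28)/28)*(-1533 + √(-528)) = ((-1 + (⅕)*12 + 28)/28)*(-1533 + 4*I*√33) = ((-1 + 12/5 + 28)/28)*(-1533 + 4*I*√33) = ((1/28)*(147/5))*(-1533 + 4*I*√33) = 21*(-1533 + 4*I*√33)/20 = -32193/20 + 21*I*√33/5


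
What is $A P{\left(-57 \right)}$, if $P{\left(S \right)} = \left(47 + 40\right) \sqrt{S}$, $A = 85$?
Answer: $7395 i \sqrt{57} \approx 55831.0 i$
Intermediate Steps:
$P{\left(S \right)} = 87 \sqrt{S}$
$A P{\left(-57 \right)} = 85 \cdot 87 \sqrt{-57} = 85 \cdot 87 i \sqrt{57} = 7395 i \sqrt{57}$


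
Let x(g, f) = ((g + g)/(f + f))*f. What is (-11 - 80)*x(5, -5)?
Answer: -455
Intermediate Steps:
x(g, f) = g (x(g, f) = ((2*g)/((2*f)))*f = ((2*g)*(1/(2*f)))*f = (g/f)*f = g)
(-11 - 80)*x(5, -5) = (-11 - 80)*5 = -91*5 = -455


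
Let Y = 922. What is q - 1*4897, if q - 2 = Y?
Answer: -3973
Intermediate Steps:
q = 924 (q = 2 + 922 = 924)
q - 1*4897 = 924 - 1*4897 = 924 - 4897 = -3973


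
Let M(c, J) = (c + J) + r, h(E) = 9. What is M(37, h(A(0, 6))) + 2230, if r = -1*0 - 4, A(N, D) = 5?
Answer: 2272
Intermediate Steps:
r = -4 (r = 0 - 4 = -4)
M(c, J) = -4 + J + c (M(c, J) = (c + J) - 4 = (J + c) - 4 = -4 + J + c)
M(37, h(A(0, 6))) + 2230 = (-4 + 9 + 37) + 2230 = 42 + 2230 = 2272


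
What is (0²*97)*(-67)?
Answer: 0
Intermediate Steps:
(0²*97)*(-67) = (0*97)*(-67) = 0*(-67) = 0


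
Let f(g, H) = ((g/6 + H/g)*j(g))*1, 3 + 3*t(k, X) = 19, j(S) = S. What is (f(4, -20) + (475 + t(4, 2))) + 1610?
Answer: 2073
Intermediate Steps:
t(k, X) = 16/3 (t(k, X) = -1 + (⅓)*19 = -1 + 19/3 = 16/3)
f(g, H) = g*(g/6 + H/g) (f(g, H) = ((g/6 + H/g)*g)*1 = (g*(g/6 + H/g))*1 = g*(g/6 + H/g))
(f(4, -20) + (475 + t(4, 2))) + 1610 = ((-20 + (⅙)*4²) + (475 + 16/3)) + 1610 = ((-20 + (⅙)*16) + 1441/3) + 1610 = ((-20 + 8/3) + 1441/3) + 1610 = (-52/3 + 1441/3) + 1610 = 463 + 1610 = 2073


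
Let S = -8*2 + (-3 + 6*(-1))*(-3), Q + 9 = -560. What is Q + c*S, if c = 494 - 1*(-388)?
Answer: 9133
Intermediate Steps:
Q = -569 (Q = -9 - 560 = -569)
c = 882 (c = 494 + 388 = 882)
S = 11 (S = -16 + (-3 - 6)*(-3) = -16 - 9*(-3) = -16 + 27 = 11)
Q + c*S = -569 + 882*11 = -569 + 9702 = 9133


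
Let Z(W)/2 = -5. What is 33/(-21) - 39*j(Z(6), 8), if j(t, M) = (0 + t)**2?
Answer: -27311/7 ≈ -3901.6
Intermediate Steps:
Z(W) = -10 (Z(W) = 2*(-5) = -10)
j(t, M) = t**2
33/(-21) - 39*j(Z(6), 8) = 33/(-21) - 39*(-10)**2 = 33*(-1/21) - 39*100 = -11/7 - 3900 = -27311/7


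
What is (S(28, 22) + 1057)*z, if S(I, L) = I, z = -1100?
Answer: -1193500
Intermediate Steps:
(S(28, 22) + 1057)*z = (28 + 1057)*(-1100) = 1085*(-1100) = -1193500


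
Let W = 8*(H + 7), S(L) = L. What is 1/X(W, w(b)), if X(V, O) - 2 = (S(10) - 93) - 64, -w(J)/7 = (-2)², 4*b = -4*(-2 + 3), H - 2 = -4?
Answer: -1/145 ≈ -0.0068966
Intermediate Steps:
H = -2 (H = 2 - 4 = -2)
b = -1 (b = (-4*(-2 + 3))/4 = (-4*1)/4 = (¼)*(-4) = -1)
w(J) = -28 (w(J) = -7*(-2)² = -7*4 = -28)
W = 40 (W = 8*(-2 + 7) = 8*5 = 40)
X(V, O) = -145 (X(V, O) = 2 + ((10 - 93) - 64) = 2 + (-83 - 64) = 2 - 147 = -145)
1/X(W, w(b)) = 1/(-145) = -1/145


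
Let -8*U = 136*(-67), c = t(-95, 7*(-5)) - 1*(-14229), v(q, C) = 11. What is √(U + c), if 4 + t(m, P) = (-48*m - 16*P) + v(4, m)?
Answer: √20495 ≈ 143.16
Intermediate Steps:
t(m, P) = 7 - 48*m - 16*P (t(m, P) = -4 + ((-48*m - 16*P) + 11) = -4 + (11 - 48*m - 16*P) = 7 - 48*m - 16*P)
c = 19356 (c = (7 - 48*(-95) - 112*(-5)) - 1*(-14229) = (7 + 4560 - 16*(-35)) + 14229 = (7 + 4560 + 560) + 14229 = 5127 + 14229 = 19356)
U = 1139 (U = -17*(-67) = -⅛*(-9112) = 1139)
√(U + c) = √(1139 + 19356) = √20495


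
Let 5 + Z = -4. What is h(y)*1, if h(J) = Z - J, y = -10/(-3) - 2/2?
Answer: -34/3 ≈ -11.333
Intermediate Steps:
Z = -9 (Z = -5 - 4 = -9)
y = 7/3 (y = -10*(-⅓) - 2*½ = 10/3 - 1 = 7/3 ≈ 2.3333)
h(J) = -9 - J
h(y)*1 = (-9 - 1*7/3)*1 = (-9 - 7/3)*1 = -34/3*1 = -34/3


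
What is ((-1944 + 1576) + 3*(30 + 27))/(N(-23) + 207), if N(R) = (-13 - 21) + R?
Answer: -197/150 ≈ -1.3133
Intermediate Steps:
N(R) = -34 + R
((-1944 + 1576) + 3*(30 + 27))/(N(-23) + 207) = ((-1944 + 1576) + 3*(30 + 27))/((-34 - 23) + 207) = (-368 + 3*57)/(-57 + 207) = (-368 + 171)/150 = -197*1/150 = -197/150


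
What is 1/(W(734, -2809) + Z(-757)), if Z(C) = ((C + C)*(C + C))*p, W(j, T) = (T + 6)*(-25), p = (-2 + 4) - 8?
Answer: -1/13683101 ≈ -7.3083e-8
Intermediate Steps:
p = -6 (p = 2 - 8 = -6)
W(j, T) = -150 - 25*T (W(j, T) = (6 + T)*(-25) = -150 - 25*T)
Z(C) = -24*C² (Z(C) = ((C + C)*(C + C))*(-6) = ((2*C)*(2*C))*(-6) = (4*C²)*(-6) = -24*C²)
1/(W(734, -2809) + Z(-757)) = 1/((-150 - 25*(-2809)) - 24*(-757)²) = 1/((-150 + 70225) - 24*573049) = 1/(70075 - 13753176) = 1/(-13683101) = -1/13683101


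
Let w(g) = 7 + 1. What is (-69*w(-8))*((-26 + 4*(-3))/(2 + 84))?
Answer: 10488/43 ≈ 243.91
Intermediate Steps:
w(g) = 8
(-69*w(-8))*((-26 + 4*(-3))/(2 + 84)) = (-69*8)*((-26 + 4*(-3))/(2 + 84)) = -552*(-26 - 12)/86 = -(-20976)/86 = -552*(-19/43) = 10488/43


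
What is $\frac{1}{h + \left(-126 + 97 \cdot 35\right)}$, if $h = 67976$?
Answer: $\frac{1}{71245} \approx 1.4036 \cdot 10^{-5}$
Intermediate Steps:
$\frac{1}{h + \left(-126 + 97 \cdot 35\right)} = \frac{1}{67976 + \left(-126 + 97 \cdot 35\right)} = \frac{1}{67976 + \left(-126 + 3395\right)} = \frac{1}{67976 + 3269} = \frac{1}{71245}$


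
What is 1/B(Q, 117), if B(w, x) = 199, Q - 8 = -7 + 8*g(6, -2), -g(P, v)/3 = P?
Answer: 1/199 ≈ 0.0050251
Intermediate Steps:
g(P, v) = -3*P
Q = -143 (Q = 8 + (-7 + 8*(-3*6)) = 8 + (-7 + 8*(-18)) = 8 + (-7 - 144) = 8 - 151 = -143)
1/B(Q, 117) = 1/199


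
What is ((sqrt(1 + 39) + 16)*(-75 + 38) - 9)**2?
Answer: 415961 + 88948*sqrt(10) ≈ 6.9724e+5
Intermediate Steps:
((sqrt(1 + 39) + 16)*(-75 + 38) - 9)**2 = ((sqrt(40) + 16)*(-37) - 9)**2 = ((2*sqrt(10) + 16)*(-37) - 9)**2 = ((16 + 2*sqrt(10))*(-37) - 9)**2 = ((-592 - 74*sqrt(10)) - 9)**2 = (-601 - 74*sqrt(10))**2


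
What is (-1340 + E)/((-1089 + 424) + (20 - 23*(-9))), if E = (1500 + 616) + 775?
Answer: -517/146 ≈ -3.5411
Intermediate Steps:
E = 2891 (E = 2116 + 775 = 2891)
(-1340 + E)/((-1089 + 424) + (20 - 23*(-9))) = (-1340 + 2891)/((-1089 + 424) + (20 - 23*(-9))) = 1551/(-665 + (20 + 207)) = 1551/(-665 + 227) = 1551/(-438) = 1551*(-1/438) = -517/146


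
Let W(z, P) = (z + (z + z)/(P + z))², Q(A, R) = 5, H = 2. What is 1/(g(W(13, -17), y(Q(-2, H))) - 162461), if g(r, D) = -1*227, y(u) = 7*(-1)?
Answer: -1/162688 ≈ -6.1467e-6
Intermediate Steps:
y(u) = -7
W(z, P) = (z + 2*z/(P + z))² (W(z, P) = (z + (2*z)/(P + z))² = (z + 2*z/(P + z))²)
g(r, D) = -227
1/(g(W(13, -17), y(Q(-2, H))) - 162461) = 1/(-227 - 162461) = 1/(-162688) = -1/162688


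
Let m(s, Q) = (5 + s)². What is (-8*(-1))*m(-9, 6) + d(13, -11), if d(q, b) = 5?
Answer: 133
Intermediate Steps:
(-8*(-1))*m(-9, 6) + d(13, -11) = (-8*(-1))*(5 - 9)² + 5 = 8*(-4)² + 5 = 8*16 + 5 = 128 + 5 = 133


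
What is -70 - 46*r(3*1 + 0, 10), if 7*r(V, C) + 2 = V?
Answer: -536/7 ≈ -76.571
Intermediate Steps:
r(V, C) = -2/7 + V/7
-70 - 46*r(3*1 + 0, 10) = -70 - 46*(-2/7 + (3*1 + 0)/7) = -70 - 46*(-2/7 + (3 + 0)/7) = -70 - 46*(-2/7 + (⅐)*3) = -70 - 46*(-2/7 + 3/7) = -70 - 46*⅐ = -70 - 46/7 = -536/7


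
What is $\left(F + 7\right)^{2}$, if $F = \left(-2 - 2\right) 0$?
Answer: $49$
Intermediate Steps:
$F = 0$ ($F = \left(-4\right) 0 = 0$)
$\left(F + 7\right)^{2} = \left(0 + 7\right)^{2} = 7^{2} = 49$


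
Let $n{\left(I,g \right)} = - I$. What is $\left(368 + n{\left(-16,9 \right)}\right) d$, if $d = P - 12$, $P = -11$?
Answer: $-8832$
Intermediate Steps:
$d = -23$ ($d = -11 - 12 = -23$)
$\left(368 + n{\left(-16,9 \right)}\right) d = \left(368 - -16\right) \left(-23\right) = \left(368 + 16\right) \left(-23\right) = 384 \left(-23\right) = -8832$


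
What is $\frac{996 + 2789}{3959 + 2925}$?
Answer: $\frac{3785}{6884} \approx 0.54983$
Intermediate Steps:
$\frac{996 + 2789}{3959 + 2925} = \frac{3785}{6884}$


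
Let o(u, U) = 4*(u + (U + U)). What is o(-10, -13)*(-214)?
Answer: 30816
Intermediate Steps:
o(u, U) = 4*u + 8*U (o(u, U) = 4*(u + 2*U) = 4*u + 8*U)
o(-10, -13)*(-214) = (4*(-10) + 8*(-13))*(-214) = (-40 - 104)*(-214) = -144*(-214) = 30816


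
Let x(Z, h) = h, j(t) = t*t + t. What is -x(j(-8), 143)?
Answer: -143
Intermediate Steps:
j(t) = t + t**2 (j(t) = t**2 + t = t + t**2)
-x(j(-8), 143) = -1*143 = -143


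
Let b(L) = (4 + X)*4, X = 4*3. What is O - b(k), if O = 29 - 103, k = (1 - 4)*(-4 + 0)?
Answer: -138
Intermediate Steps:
k = 12 (k = -3*(-4) = 12)
X = 12
b(L) = 64 (b(L) = (4 + 12)*4 = 16*4 = 64)
O = -74
O - b(k) = -74 - 1*64 = -74 - 64 = -138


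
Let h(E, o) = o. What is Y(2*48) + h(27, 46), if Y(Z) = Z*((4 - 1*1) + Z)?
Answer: 9550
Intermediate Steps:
Y(Z) = Z*(3 + Z) (Y(Z) = Z*((4 - 1) + Z) = Z*(3 + Z))
Y(2*48) + h(27, 46) = (2*48)*(3 + 2*48) + 46 = 96*(3 + 96) + 46 = 96*99 + 46 = 9504 + 46 = 9550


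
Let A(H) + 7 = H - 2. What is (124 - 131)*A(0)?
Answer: 63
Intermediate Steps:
A(H) = -9 + H (A(H) = -7 + (H - 2) = -7 + (-2 + H) = -9 + H)
(124 - 131)*A(0) = (124 - 131)*(-9 + 0) = -7*(-9) = 63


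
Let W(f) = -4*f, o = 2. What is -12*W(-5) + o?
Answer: -238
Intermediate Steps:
-12*W(-5) + o = -(-48)*(-5) + 2 = -12*20 + 2 = -240 + 2 = -238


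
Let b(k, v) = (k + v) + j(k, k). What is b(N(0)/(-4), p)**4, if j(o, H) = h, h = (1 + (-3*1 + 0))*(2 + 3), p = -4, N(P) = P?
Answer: 38416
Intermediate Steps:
h = -10 (h = (1 + (-3 + 0))*5 = (1 - 3)*5 = -2*5 = -10)
j(o, H) = -10
b(k, v) = -10 + k + v (b(k, v) = (k + v) - 10 = -10 + k + v)
b(N(0)/(-4), p)**4 = (-10 + 0/(-4) - 4)**4 = (-10 + 0*(-1/4) - 4)**4 = (-10 + 0 - 4)**4 = (-14)**4 = 38416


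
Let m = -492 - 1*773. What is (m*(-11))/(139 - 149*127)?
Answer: -13915/18784 ≈ -0.74079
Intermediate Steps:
m = -1265 (m = -492 - 773 = -1265)
(m*(-11))/(139 - 149*127) = (-1265*(-11))/(139 - 149*127) = 13915/(139 - 18923) = 13915/(-18784) = 13915*(-1/18784) = -13915/18784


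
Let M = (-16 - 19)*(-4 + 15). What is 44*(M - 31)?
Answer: -18304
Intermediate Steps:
M = -385 (M = -35*11 = -385)
44*(M - 31) = 44*(-385 - 31) = 44*(-416) = -18304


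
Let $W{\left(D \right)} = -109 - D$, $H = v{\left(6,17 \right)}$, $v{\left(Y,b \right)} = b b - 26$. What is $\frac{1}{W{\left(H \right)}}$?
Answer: $- \frac{1}{372} \approx -0.0026882$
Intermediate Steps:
$v{\left(Y,b \right)} = -26 + b^{2}$ ($v{\left(Y,b \right)} = b^{2} - 26 = -26 + b^{2}$)
$H = 263$ ($H = -26 + 17^{2} = -26 + 289 = 263$)
$\frac{1}{W{\left(H \right)}} = \frac{1}{-109 - 263} = \frac{1}{-372} = - \frac{1}{372}$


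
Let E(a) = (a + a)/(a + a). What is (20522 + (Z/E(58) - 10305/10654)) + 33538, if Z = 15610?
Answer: 742253875/10654 ≈ 69669.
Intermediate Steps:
E(a) = 1 (E(a) = (2*a)/((2*a)) = (2*a)*(1/(2*a)) = 1)
(20522 + (Z/E(58) - 10305/10654)) + 33538 = (20522 + (15610/1 - 10305/10654)) + 33538 = (20522 + (15610*1 - 10305*1/10654)) + 33538 = (20522 + (15610 - 10305/10654)) + 33538 = (20522 + 166298635/10654) + 33538 = 384940023/10654 + 33538 = 742253875/10654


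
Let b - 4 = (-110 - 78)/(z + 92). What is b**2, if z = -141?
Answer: 147456/2401 ≈ 61.414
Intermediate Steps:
b = 384/49 (b = 4 + (-110 - 78)/(-141 + 92) = 4 - 188/(-49) = 4 - 188*(-1/49) = 4 + 188/49 = 384/49 ≈ 7.8367)
b**2 = (384/49)**2 = 147456/2401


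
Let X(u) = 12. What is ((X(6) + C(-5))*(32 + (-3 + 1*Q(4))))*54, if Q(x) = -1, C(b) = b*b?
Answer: 55944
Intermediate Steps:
C(b) = b²
((X(6) + C(-5))*(32 + (-3 + 1*Q(4))))*54 = ((12 + (-5)²)*(32 + (-3 + 1*(-1))))*54 = ((12 + 25)*(32 + (-3 - 1)))*54 = (37*(32 - 4))*54 = (37*28)*54 = 1036*54 = 55944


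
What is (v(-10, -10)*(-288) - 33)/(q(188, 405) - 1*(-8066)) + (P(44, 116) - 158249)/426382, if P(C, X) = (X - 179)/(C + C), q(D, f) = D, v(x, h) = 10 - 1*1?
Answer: -106719619825/154851709232 ≈ -0.68917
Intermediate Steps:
v(x, h) = 9 (v(x, h) = 10 - 1 = 9)
P(C, X) = (-179 + X)/(2*C) (P(C, X) = (-179 + X)/((2*C)) = (-179 + X)*(1/(2*C)) = (-179 + X)/(2*C))
(v(-10, -10)*(-288) - 33)/(q(188, 405) - 1*(-8066)) + (P(44, 116) - 158249)/426382 = (9*(-288) - 33)/(188 - 1*(-8066)) + ((½)*(-179 + 116)/44 - 158249)/426382 = (-2592 - 33)/(188 + 8066) + ((½)*(1/44)*(-63) - 158249)*(1/426382) = -2625/8254 + (-63/88 - 158249)*(1/426382) = -2625*1/8254 - 13925975/88*1/426382 = -2625/8254 - 13925975/37521616 = -106719619825/154851709232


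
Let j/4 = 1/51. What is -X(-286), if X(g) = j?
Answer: -4/51 ≈ -0.078431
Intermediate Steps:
j = 4/51 ≈ 0.078431
X(g) = 4/51
-X(-286) = -1*4/51 = -4/51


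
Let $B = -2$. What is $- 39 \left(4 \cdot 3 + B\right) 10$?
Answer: $-3900$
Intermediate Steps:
$- 39 \left(4 \cdot 3 + B\right) 10 = - 39 \left(4 \cdot 3 - 2\right) 10 = - 39 \left(12 - 2\right) 10 = \left(-39\right) 10 \cdot 10 = \left(-390\right) 10 = -3900$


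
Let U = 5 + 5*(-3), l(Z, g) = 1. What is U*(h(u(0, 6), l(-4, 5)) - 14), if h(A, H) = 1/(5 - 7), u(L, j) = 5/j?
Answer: 145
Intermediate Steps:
h(A, H) = -1/2 (h(A, H) = 1/(-2) = -1/2)
U = -10 (U = 5 - 15 = -10)
U*(h(u(0, 6), l(-4, 5)) - 14) = -10*(-1/2 - 14) = -10*(-29/2) = 145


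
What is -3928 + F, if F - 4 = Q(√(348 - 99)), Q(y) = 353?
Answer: -3571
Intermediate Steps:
F = 357 (F = 4 + 353 = 357)
-3928 + F = -3928 + 357 = -3571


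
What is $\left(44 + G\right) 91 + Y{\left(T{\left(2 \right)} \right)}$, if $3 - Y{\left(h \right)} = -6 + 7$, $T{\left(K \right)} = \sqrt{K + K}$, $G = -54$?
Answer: $-908$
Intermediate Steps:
$T{\left(K \right)} = \sqrt{2} \sqrt{K}$ ($T{\left(K \right)} = \sqrt{2 K} = \sqrt{2} \sqrt{K}$)
$Y{\left(h \right)} = 2$ ($Y{\left(h \right)} = 3 - \left(-6 + 7\right) = 3 - 1 = 2$)
$\left(44 + G\right) 91 + Y{\left(T{\left(2 \right)} \right)} = \left(44 - 54\right) 91 + 2 = \left(-10\right) 91 + 2 = -910 + 2 = -908$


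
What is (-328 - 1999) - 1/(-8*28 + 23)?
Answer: -467726/201 ≈ -2327.0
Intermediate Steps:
(-328 - 1999) - 1/(-8*28 + 23) = -2327 - 1/(-224 + 23) = -2327 - 1/(-201) = -2327 - 1*(-1/201) = -2327 + 1/201 = -467726/201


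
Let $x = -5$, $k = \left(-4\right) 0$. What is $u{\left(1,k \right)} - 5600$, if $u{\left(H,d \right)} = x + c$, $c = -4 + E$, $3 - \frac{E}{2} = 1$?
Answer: $-5605$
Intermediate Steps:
$E = 4$ ($E = 6 - 2 = 4$)
$c = 0$ ($c = -4 + 4 = 0$)
$k = 0$
$u{\left(H,d \right)} = -5$ ($u{\left(H,d \right)} = -5 + 0 = -5$)
$u{\left(1,k \right)} - 5600 = -5 - 5600 = -5605$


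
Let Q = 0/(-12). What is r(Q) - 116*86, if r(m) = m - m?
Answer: -9976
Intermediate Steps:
Q = 0 (Q = 0*(-1/12) = 0)
r(m) = 0
r(Q) - 116*86 = 0 - 116*86 = 0 - 9976 = -9976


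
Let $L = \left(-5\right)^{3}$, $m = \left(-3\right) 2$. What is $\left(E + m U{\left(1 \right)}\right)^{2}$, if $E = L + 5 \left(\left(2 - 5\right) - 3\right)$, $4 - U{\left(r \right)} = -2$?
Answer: $36481$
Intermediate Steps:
$U{\left(r \right)} = 6$ ($U{\left(r \right)} = 4 - -2 = 4 + 2 = 6$)
$m = -6$
$L = -125$
$E = -155$ ($E = -125 + 5 \left(\left(2 - 5\right) - 3\right) = -125 + 5 \left(-3 - 3\right) = -125 + 5 \left(-6\right) = -125 - 30 = -155$)
$\left(E + m U{\left(1 \right)}\right)^{2} = \left(-155 - 36\right)^{2} = \left(-191\right)^{2} = 36481$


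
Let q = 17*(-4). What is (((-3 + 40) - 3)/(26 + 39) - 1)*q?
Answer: 2108/65 ≈ 32.431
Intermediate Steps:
q = -68
(((-3 + 40) - 3)/(26 + 39) - 1)*q = (((-3 + 40) - 3)/(26 + 39) - 1)*(-68) = ((37 - 3)/65 - 1)*(-68) = (34*(1/65) - 1)*(-68) = (34/65 - 1)*(-68) = -31/65*(-68) = 2108/65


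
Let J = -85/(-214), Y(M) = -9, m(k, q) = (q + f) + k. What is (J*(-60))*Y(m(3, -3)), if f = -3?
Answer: 22950/107 ≈ 214.49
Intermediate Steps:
m(k, q) = -3 + k + q (m(k, q) = (q - 3) + k = (-3 + q) + k = -3 + k + q)
J = 85/214 (J = -85*(-1/214) = 85/214 ≈ 0.39720)
(J*(-60))*Y(m(3, -3)) = ((85/214)*(-60))*(-9) = -2550/107*(-9) = 22950/107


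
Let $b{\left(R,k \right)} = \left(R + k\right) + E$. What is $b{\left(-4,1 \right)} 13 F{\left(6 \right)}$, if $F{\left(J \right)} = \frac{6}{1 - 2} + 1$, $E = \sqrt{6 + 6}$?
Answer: $195 - 130 \sqrt{3} \approx -30.167$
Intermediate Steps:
$E = 2 \sqrt{3}$ ($E = \sqrt{12} = 2 \sqrt{3} \approx 3.4641$)
$F{\left(J \right)} = -5$ ($F{\left(J \right)} = \frac{6}{-1} + 1 = 6 \left(-1\right) + 1 = -6 + 1 = -5$)
$b{\left(R,k \right)} = R + k + 2 \sqrt{3}$ ($b{\left(R,k \right)} = \left(R + k\right) + 2 \sqrt{3} = R + k + 2 \sqrt{3}$)
$b{\left(-4,1 \right)} 13 F{\left(6 \right)} = \left(-4 + 1 + 2 \sqrt{3}\right) 13 \left(-5\right) = \left(-3 + 2 \sqrt{3}\right) 13 \left(-5\right) = \left(-39 + 26 \sqrt{3}\right) \left(-5\right) = 195 - 130 \sqrt{3}$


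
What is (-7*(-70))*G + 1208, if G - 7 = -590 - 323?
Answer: -442732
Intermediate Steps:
G = -906 (G = 7 + (-590 - 323) = 7 - 913 = -906)
(-7*(-70))*G + 1208 = -7*(-70)*(-906) + 1208 = 490*(-906) + 1208 = -443940 + 1208 = -442732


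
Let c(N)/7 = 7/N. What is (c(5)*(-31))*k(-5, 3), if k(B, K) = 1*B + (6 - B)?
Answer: -9114/5 ≈ -1822.8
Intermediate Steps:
k(B, K) = 6 (k(B, K) = B + (6 - B) = 6)
c(N) = 49/N (c(N) = 7*(7/N) = 49/N)
(c(5)*(-31))*k(-5, 3) = ((49/5)*(-31))*6 = -1519/5*6 = -9114/5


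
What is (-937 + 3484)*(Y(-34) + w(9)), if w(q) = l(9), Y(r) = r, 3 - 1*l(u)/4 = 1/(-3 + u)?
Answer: -57732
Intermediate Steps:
l(u) = 12 - 4/(-3 + u)
w(q) = 34/3 (w(q) = 4*(-10 + 3*9)/(-3 + 9) = 4*(-10 + 27)/6 = 4*(⅙)*17 = 34/3)
(-937 + 3484)*(Y(-34) + w(9)) = (-937 + 3484)*(-34 + 34/3) = 2547*(-68/3) = -57732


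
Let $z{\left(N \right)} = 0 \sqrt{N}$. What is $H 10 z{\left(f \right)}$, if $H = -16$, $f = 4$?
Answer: $0$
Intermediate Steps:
$z{\left(N \right)} = 0$
$H 10 z{\left(f \right)} = \left(-16\right) 10 \cdot 0 = \left(-160\right) 0 = 0$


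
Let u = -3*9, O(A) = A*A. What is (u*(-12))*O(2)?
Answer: 1296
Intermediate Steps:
O(A) = A**2
u = -27
(u*(-12))*O(2) = -27*(-12)*2**2 = 324*4 = 1296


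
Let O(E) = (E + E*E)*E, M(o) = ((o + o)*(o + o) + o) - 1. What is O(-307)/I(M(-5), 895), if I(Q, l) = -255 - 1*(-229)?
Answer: 14420097/13 ≈ 1.1092e+6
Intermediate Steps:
M(o) = -1 + o + 4*o² (M(o) = ((2*o)*(2*o) + o) - 1 = (4*o² + o) - 1 = (o + 4*o²) - 1 = -1 + o + 4*o²)
I(Q, l) = -26 (I(Q, l) = -255 + 229 = -26)
O(E) = E*(E + E²) (O(E) = (E + E²)*E = E*(E + E²))
O(-307)/I(M(-5), 895) = ((-307)²*(1 - 307))/(-26) = (94249*(-306))*(-1/26) = -28840194*(-1/26) = 14420097/13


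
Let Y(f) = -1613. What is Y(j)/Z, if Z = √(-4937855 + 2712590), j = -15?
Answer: 1613*I*√2225265/2225265 ≈ 1.0813*I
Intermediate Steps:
Z = I*√2225265 (Z = √(-2225265) = I*√2225265 ≈ 1491.7*I)
Y(j)/Z = -1613*(-I*√2225265/2225265) = -(-1613)*I*√2225265/2225265 = 1613*I*√2225265/2225265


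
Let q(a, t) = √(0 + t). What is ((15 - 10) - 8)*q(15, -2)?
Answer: -3*I*√2 ≈ -4.2426*I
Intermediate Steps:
q(a, t) = √t
((15 - 10) - 8)*q(15, -2) = ((15 - 10) - 8)*√(-2) = (5 - 8)*(I*√2) = -3*I*√2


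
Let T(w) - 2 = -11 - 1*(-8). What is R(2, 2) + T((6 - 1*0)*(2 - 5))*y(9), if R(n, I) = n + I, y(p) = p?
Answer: -5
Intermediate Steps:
R(n, I) = I + n
T(w) = -1 (T(w) = 2 + (-11 - 1*(-8)) = 2 + (-11 + 8) = 2 - 3 = -1)
R(2, 2) + T((6 - 1*0)*(2 - 5))*y(9) = (2 + 2) - 1*9 = 4 - 9 = -5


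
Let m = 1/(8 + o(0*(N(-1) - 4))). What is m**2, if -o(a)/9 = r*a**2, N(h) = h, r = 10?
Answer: 1/64 ≈ 0.015625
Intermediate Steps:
o(a) = -90*a**2
m = 1/8 (m = 1/(8 - 90*(0*(-1 - 4))**2) = 1/(8 - 90*(0*(-5))**2) = 1/(8 - 90*0**2) = 1/(8 - 90*0) = 1/(8 + 0) = 1/8 ≈ 0.12500)
m**2 = (1/8)**2 = 1/64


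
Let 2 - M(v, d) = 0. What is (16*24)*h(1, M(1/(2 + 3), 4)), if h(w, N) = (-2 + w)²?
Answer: 384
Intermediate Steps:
M(v, d) = 2 (M(v, d) = 2 - 1*0 = 2 + 0 = 2)
(16*24)*h(1, M(1/(2 + 3), 4)) = (16*24)*(-2 + 1)² = 384*(-1)² = 384*1 = 384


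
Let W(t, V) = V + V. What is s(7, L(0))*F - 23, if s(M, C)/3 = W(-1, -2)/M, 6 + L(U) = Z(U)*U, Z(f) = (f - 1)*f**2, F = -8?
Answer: -65/7 ≈ -9.2857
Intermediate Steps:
W(t, V) = 2*V
Z(f) = f**2*(-1 + f) (Z(f) = (-1 + f)*f**2 = f**2*(-1 + f))
L(U) = -6 + U**3*(-1 + U) (L(U) = -6 + (U**2*(-1 + U))*U = -6 + U**3*(-1 + U))
s(M, C) = -12/M (s(M, C) = 3*((2*(-2))/M) = 3*(-4/M) = -12/M)
s(7, L(0))*F - 23 = -12/7*(-8) - 23 = 96/7 - 23 = -65/7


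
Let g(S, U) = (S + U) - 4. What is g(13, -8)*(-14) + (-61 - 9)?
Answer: -84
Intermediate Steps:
g(S, U) = -4 + S + U
g(13, -8)*(-14) + (-61 - 9) = (-4 + 13 - 8)*(-14) + (-61 - 9) = 1*(-14) - 70 = -14 - 70 = -84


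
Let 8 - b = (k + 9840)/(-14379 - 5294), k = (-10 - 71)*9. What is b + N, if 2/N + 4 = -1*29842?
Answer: 2484585212/293580179 ≈ 8.4631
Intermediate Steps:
k = -729 (k = -81*9 = -729)
b = 166495/19673 (b = 8 - (-729 + 9840)/(-14379 - 5294) = 8 - 9111/(-19673) = 8 - 9111*(-1)/19673 = 8 - 1*(-9111/19673) = 8 + 9111/19673 = 166495/19673 ≈ 8.4631)
N = -1/14923 (N = 2/(-4 - 1*29842) = 2/(-4 - 29842) = 2/(-29846) = 2*(-1/29846) = -1/14923 ≈ -6.7011e-5)
b + N = 166495/19673 - 1/14923 = 2484585212/293580179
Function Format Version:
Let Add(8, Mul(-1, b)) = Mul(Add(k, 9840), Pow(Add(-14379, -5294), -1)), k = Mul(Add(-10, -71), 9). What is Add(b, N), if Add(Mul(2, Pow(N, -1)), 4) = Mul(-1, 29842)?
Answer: Rational(2484585212, 293580179) ≈ 8.4631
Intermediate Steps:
k = -729 (k = Mul(-81, 9) = -729)
b = Rational(166495, 19673) (b = Add(8, Mul(-1, Mul(Add(-729, 9840), Pow(Add(-14379, -5294), -1)))) = Add(8, Mul(-1, Mul(9111, Pow(-19673, -1)))) = Add(8, Mul(-1, Mul(9111, Rational(-1, 19673)))) = Add(8, Mul(-1, Rational(-9111, 19673))) = Add(8, Rational(9111, 19673)) = Rational(166495, 19673) ≈ 8.4631)
N = Rational(-1, 14923) (N = Mul(2, Pow(Add(-4, Mul(-1, 29842)), -1)) = Mul(2, Pow(Add(-4, -29842), -1)) = Mul(2, Pow(-29846, -1)) = Mul(2, Rational(-1, 29846)) = Rational(-1, 14923) ≈ -6.7011e-5)
Add(b, N) = Add(Rational(166495, 19673), Rational(-1, 14923)) = Rational(2484585212, 293580179)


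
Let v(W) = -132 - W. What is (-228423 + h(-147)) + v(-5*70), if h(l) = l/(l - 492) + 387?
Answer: -48525185/213 ≈ -2.2782e+5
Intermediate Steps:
h(l) = 387 + l/(-492 + l) (h(l) = l/(-492 + l) + 387 = 387 + l/(-492 + l))
(-228423 + h(-147)) + v(-5*70) = (-228423 + 4*(-47601 + 97*(-147))/(-492 - 147)) + (-132 - (-5)*70) = (-228423 + 4*(-47601 - 14259)/(-639)) + (-132 - 1*(-350)) = (-228423 + 4*(-1/639)*(-61860)) + (-132 + 350) = (-228423 + 82480/213) + 218 = -48571619/213 + 218 = -48525185/213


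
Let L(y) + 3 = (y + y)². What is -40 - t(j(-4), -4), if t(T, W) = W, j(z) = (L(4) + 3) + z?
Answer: -36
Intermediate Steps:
L(y) = -3 + 4*y² (L(y) = -3 + (y + y)² = -3 + (2*y)² = -3 + 4*y²)
j(z) = 64 + z (j(z) = ((-3 + 4*4²) + 3) + z = ((-3 + 4*16) + 3) + z = ((-3 + 64) + 3) + z = (61 + 3) + z = 64 + z)
-40 - t(j(-4), -4) = -40 - 1*(-4) = -40 + 4 = -36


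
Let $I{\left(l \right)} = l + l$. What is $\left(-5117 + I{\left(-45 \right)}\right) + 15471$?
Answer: $10264$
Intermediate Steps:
$I{\left(l \right)} = 2 l$
$\left(-5117 + I{\left(-45 \right)}\right) + 15471 = \left(-5117 + 2 \left(-45\right)\right) + 15471 = \left(-5117 - 90\right) + 15471 = -5207 + 15471 = 10264$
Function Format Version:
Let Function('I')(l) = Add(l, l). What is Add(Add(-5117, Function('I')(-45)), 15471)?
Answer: 10264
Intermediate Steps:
Function('I')(l) = Mul(2, l)
Add(Add(-5117, Function('I')(-45)), 15471) = Add(Add(-5117, Mul(2, -45)), 15471) = Add(Add(-5117, -90), 15471) = Add(-5207, 15471) = 10264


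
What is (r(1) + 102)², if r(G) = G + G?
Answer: 10816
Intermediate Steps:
r(G) = 2*G
(r(1) + 102)² = (2*1 + 102)² = (2 + 102)² = 104² = 10816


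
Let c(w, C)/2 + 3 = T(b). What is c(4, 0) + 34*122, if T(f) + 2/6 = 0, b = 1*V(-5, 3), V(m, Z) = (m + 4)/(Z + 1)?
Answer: 12424/3 ≈ 4141.3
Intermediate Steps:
V(m, Z) = (4 + m)/(1 + Z)
b = -1/4 (b = 1*((4 - 5)/(1 + 3)) = 1*(-1/4) = -1/4 ≈ -0.25000)
T(f) = -1/3 (T(f) = -1/3 + 0 = -1/3)
c(w, C) = -20/3 (c(w, C) = -6 + 2*(-1/3) = -6 - 2/3 = -20/3)
c(4, 0) + 34*122 = -20/3 + 34*122 = -20/3 + 4148 = 12424/3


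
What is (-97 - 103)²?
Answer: 40000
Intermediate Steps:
(-97 - 103)² = (-200)² = 40000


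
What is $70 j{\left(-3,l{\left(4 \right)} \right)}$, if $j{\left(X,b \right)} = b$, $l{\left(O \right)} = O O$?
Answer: $1120$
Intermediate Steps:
$l{\left(O \right)} = O^{2}$
$70 j{\left(-3,l{\left(4 \right)} \right)} = 70 \cdot 4^{2} = 70 \cdot 16 = 1120$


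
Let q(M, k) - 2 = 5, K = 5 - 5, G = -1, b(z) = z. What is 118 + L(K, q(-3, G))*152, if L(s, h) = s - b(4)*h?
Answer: -4138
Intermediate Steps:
K = 0
q(M, k) = 7 (q(M, k) = 2 + 5 = 7)
L(s, h) = s - 4*h
118 + L(K, q(-3, G))*152 = 118 + (0 - 4*7)*152 = 118 + (0 - 28)*152 = 118 - 28*152 = 118 - 4256 = -4138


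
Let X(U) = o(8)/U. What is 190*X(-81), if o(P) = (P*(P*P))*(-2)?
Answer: 194560/81 ≈ 2402.0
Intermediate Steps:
o(P) = -2*P³ (o(P) = (P*P²)*(-2) = P³*(-2) = -2*P³)
X(U) = -1024/U (X(U) = (-2*8³)/U = (-2*512)/U = -1024/U)
190*X(-81) = 190*(-1024/(-81)) = 190*(-1024*(-1/81)) = 190*(1024/81) = 194560/81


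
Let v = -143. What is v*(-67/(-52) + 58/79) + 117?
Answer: -54427/316 ≈ -172.24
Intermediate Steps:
v*(-67/(-52) + 58/79) + 117 = -143*(-67/(-52) + 58/79) + 117 = -143*(-67*(-1/52) + 58*(1/79)) + 117 = -143*(67/52 + 58/79) + 117 = -143*8309/4108 + 117 = -91399/316 + 117 = -54427/316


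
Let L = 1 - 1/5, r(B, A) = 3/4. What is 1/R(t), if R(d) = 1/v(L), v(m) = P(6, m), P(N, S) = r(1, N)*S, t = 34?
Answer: 3/5 ≈ 0.60000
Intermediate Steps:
r(B, A) = 3/4 (r(B, A) = 3*(1/4) = 3/4)
L = 4/5 (L = 1 - 1*1/5 = 1 - 1/5 = 4/5 ≈ 0.80000)
P(N, S) = 3*S/4
v(m) = 3*m/4
R(d) = 5/3 (R(d) = 1/((3/4)*(4/5)) = 1/(3/5) = 5/3)
1/R(t) = 1/(5/3) = 3/5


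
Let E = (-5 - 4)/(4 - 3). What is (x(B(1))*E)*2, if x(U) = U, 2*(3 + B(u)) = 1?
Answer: 45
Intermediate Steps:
B(u) = -5/2 (B(u) = -3 + (1/2)*1 = -3 + 1/2 = -5/2)
E = -9 (E = -9/1 = -9*1 = -9)
(x(B(1))*E)*2 = -5/2*(-9)*2 = (45/2)*2 = 45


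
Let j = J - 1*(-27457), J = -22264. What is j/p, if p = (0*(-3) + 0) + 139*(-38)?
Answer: -5193/5282 ≈ -0.98315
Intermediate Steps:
p = -5282 (p = (0 + 0) - 5282 = 0 - 5282 = -5282)
j = 5193 (j = -22264 - 1*(-27457) = -22264 + 27457 = 5193)
j/p = 5193/(-5282) = 5193*(-1/5282) = -5193/5282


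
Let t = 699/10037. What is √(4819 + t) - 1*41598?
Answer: -41598 + √485479673074/10037 ≈ -41529.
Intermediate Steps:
t = 699/10037 (t = 699*(1/10037) = 699/10037 ≈ 0.069642)
√(4819 + t) - 1*41598 = √(4819 + 699/10037) - 1*41598 = √(48369002/10037) - 41598 = √485479673074/10037 - 41598 = -41598 + √485479673074/10037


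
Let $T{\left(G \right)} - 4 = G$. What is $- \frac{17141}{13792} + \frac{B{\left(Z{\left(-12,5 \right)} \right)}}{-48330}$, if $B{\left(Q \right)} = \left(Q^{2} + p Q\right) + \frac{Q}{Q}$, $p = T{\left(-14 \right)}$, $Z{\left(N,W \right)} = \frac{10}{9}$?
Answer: $- \frac{33546235241}{26995978080} \approx -1.2426$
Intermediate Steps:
$T{\left(G \right)} = 4 + G$
$Z{\left(N,W \right)} = \frac{10}{9}$ ($Z{\left(N,W \right)} = 10 \cdot \frac{1}{9} = \frac{10}{9}$)
$p = -10$ ($p = 4 - 14 = -10$)
$B{\left(Q \right)} = 1 + Q^{2} - 10 Q$ ($B{\left(Q \right)} = \left(Q^{2} - 10 Q\right) + \frac{Q}{Q} = \left(Q^{2} - 10 Q\right) + 1 = 1 + Q^{2} - 10 Q$)
$- \frac{17141}{13792} + \frac{B{\left(Z{\left(-12,5 \right)} \right)}}{-48330} = - \frac{17141}{13792} + \frac{1 + \left(\frac{10}{9}\right)^{2} - \frac{100}{9}}{-48330} = \left(-17141\right) \frac{1}{13792} + \left(1 + \frac{100}{81} - \frac{100}{9}\right) \left(- \frac{1}{48330}\right) = - \frac{17141}{13792} - - \frac{719}{3914730} = - \frac{17141}{13792} + \frac{719}{3914730} = - \frac{33546235241}{26995978080}$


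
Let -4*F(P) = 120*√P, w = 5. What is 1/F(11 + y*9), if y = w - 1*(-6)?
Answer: -√110/3300 ≈ -0.0031782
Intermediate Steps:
y = 11 (y = 5 - 1*(-6) = 5 + 6 = 11)
F(P) = -30*√P
1/F(11 + y*9) = 1/(-30*√(11 + 11*9)) = 1/(-30*√(11 + 99)) = 1/(-30*√110) = -√110/3300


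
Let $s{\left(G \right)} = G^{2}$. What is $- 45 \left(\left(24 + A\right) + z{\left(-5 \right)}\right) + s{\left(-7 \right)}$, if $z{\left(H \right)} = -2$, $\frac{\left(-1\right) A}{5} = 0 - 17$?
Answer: $-4766$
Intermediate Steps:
$A = 85$ ($A = - 5 \left(0 - 17\right) = \left(-5\right) \left(-17\right) = 85$)
$- 45 \left(\left(24 + A\right) + z{\left(-5 \right)}\right) + s{\left(-7 \right)} = - 45 \left(\left(24 + 85\right) - 2\right) + \left(-7\right)^{2} = - 45 \left(109 - 2\right) + 49 = \left(-45\right) 107 + 49 = -4815 + 49 = -4766$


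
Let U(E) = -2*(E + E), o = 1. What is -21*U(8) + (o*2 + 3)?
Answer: 677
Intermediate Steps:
U(E) = -4*E
-21*U(8) + (o*2 + 3) = -(-84)*8 + (1*2 + 3) = -21*(-32) + (2 + 3) = 672 + 5 = 677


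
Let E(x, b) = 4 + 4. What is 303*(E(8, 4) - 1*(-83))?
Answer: 27573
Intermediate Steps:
E(x, b) = 8
303*(E(8, 4) - 1*(-83)) = 303*(8 - 1*(-83)) = 303*(8 + 83) = 303*91 = 27573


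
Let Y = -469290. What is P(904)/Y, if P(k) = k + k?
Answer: -904/234645 ≈ -0.0038526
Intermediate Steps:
P(k) = 2*k
P(904)/Y = (2*904)/(-469290) = 1808*(-1/469290) = -904/234645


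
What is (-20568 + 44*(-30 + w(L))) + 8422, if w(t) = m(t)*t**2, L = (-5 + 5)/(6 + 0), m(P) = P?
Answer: -13466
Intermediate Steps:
L = 0 (L = 0/6 = 0*(1/6) = 0)
w(t) = t**3 (w(t) = t*t**2 = t**3)
(-20568 + 44*(-30 + w(L))) + 8422 = (-20568 + 44*(-30 + 0**3)) + 8422 = (-20568 + 44*(-30 + 0)) + 8422 = (-20568 + 44*(-30)) + 8422 = (-20568 - 1320) + 8422 = -21888 + 8422 = -13466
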